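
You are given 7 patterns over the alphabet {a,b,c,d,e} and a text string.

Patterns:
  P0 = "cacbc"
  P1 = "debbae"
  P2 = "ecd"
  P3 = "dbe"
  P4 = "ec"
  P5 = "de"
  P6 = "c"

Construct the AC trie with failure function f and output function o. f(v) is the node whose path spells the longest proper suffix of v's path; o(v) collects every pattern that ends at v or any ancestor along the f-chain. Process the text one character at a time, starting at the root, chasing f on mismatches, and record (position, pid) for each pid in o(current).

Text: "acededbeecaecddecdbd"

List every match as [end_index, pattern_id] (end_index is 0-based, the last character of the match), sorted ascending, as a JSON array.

Build automaton:
Trie nodes:
  n0 'ε': c→1 d→6 e→12
  n1 'c': a→2  [P6 ends]
  n2 'ca': c→3
  n3 'cac': b→4
  n4 'cacb': c→5
  n5 'cacbc': ·  [P0 ends]
  n6 'd': b→15 e→7
  n7 'de': b→8  [P5 ends]
  n8 'deb': b→9
  n9 'debb': a→10
  n10 'debba': e→11
  n11 'debbae': ·  [P1 ends]
  n12 'e': c→13
  n13 'ec': d→14  [P4 ends]
  n14 'ecd': ·  [P2 ends]
  n15 'db': e→16
  n16 'dbe': ·  [P3 ends]

BFS fail/out derivation:
  fail(1) 'c': from fail(0)=0 chase 'c': 0 ⇒ 0;  out={6}∪out(0)={6}
  fail(6) 'd': from fail(0)=0 chase 'd': 0 ⇒ 0;  out=∅∪out(0)=∅
  fail(12) 'e': from fail(0)=0 chase 'e': 0 ⇒ 0;  out=∅∪out(0)=∅
  fail(2) 'ca': from fail(1)=0 chase 'a': 0 ⇒ 0;  out=∅∪out(0)=∅
  fail(7) 'de': from fail(6)=0 chase 'e': 0 ⇒ 12;  out={5}∪out(12)={5}
  fail(13) 'ec': from fail(12)=0 chase 'c': 0 ⇒ 1;  out={4}∪out(1)={4,6}
  fail(15) 'db': from fail(6)=0 chase 'b': 0 ⇒ 0;  out=∅∪out(0)=∅
  fail(3) 'cac': from fail(2)=0 chase 'c': 0 ⇒ 1;  out=∅∪out(1)={6}
  fail(8) 'deb': from fail(7)=12 chase 'b': 12→0 ⇒ 0;  out=∅∪out(0)=∅
  fail(14) 'ecd': from fail(13)=1 chase 'd': 1→0 ⇒ 6;  out={2}∪out(6)={2}
  fail(16) 'dbe': from fail(15)=0 chase 'e': 0 ⇒ 12;  out={3}∪out(12)={3}
  fail(4) 'cacb': from fail(3)=1 chase 'b': 1→0 ⇒ 0;  out=∅∪out(0)=∅
  fail(9) 'debb': from fail(8)=0 chase 'b': 0 ⇒ 0;  out=∅∪out(0)=∅
  fail(5) 'cacbc': from fail(4)=0 chase 'c': 0 ⇒ 1;  out={0}∪out(1)={0,6}
  fail(10) 'debba': from fail(9)=0 chase 'a': 0 ⇒ 0;  out=∅∪out(0)=∅
  fail(11) 'debbae': from fail(10)=0 chase 'e': 0 ⇒ 12;  out={1}∪out(12)={1}

Scan:
[0] read 'a'  n0⇒n0
[1] read 'c'  n0⇒n1  ** P6@[1:1]
[2] read 'e'  n1⇒n12 (via fail)
[3] read 'd'  n12⇒n6 (via fail)
[4] read 'e'  n6⇒n7  ** P5@[3:4]
[5] read 'd'  n7⇒n6 (via fail)
[6] read 'b'  n6⇒n15
[7] read 'e'  n15⇒n16  ** P3@[5:7]
[8] read 'e'  n16⇒n12 (via fail)
[9] read 'c'  n12⇒n13  ** P4@[8:9],P6@[9:9]
[10] read 'a'  n13⇒n2 (via fail)
[11] read 'e'  n2⇒n12 (via fail)
[12] read 'c'  n12⇒n13  ** P4@[11:12],P6@[12:12]
[13] read 'd'  n13⇒n14  ** P2@[11:13]
[14] read 'd'  n14⇒n6 (via fail)
[15] read 'e'  n6⇒n7  ** P5@[14:15]
[16] read 'c'  n7⇒n13 (via fail)  ** P4@[15:16],P6@[16:16]
[17] read 'd'  n13⇒n14  ** P2@[15:17]
[18] read 'b'  n14⇒n15 (via fail)
[19] read 'd'  n15⇒n6 (via fail)

Result: [[1,6],[4,5],[7,3],[9,4],[9,6],[12,4],[12,6],[13,2],[15,5],[16,4],[16,6],[17,2]]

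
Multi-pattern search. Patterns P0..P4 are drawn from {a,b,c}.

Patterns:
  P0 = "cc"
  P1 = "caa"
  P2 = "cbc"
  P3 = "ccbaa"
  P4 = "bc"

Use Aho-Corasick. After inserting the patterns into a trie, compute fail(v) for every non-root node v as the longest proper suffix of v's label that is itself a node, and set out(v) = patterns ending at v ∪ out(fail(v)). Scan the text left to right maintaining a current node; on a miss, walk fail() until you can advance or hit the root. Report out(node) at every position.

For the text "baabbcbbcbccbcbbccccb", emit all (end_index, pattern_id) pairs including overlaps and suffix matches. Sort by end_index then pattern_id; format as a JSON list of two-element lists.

Construct AC machine:
Trie nodes:
  n0 'ε': b→10 c→1
  n1 'c': a→3 b→5 c→2
  n2 'cc': b→7  [P0 ends]
  n3 'ca': a→4
  n4 'caa': ·  [P1 ends]
  n5 'cb': c→6
  n6 'cbc': ·  [P2 ends]
  n7 'ccb': a→8
  n8 'ccba': a→9
  n9 'ccbaa': ·  [P3 ends]
  n10 'b': c→11
  n11 'bc': ·  [P4 ends]

Failure links (BFS by depth):
  fail(1) 'c': from fail(0)=0 chase 'c': 0 ⇒ 0;  out=∅∪out(0)=∅
  fail(10) 'b': from fail(0)=0 chase 'b': 0 ⇒ 0;  out=∅∪out(0)=∅
  fail(2) 'cc': from fail(1)=0 chase 'c': 0 ⇒ 1;  out={0}∪out(1)={0}
  fail(3) 'ca': from fail(1)=0 chase 'a': 0 ⇒ 0;  out=∅∪out(0)=∅
  fail(5) 'cb': from fail(1)=0 chase 'b': 0 ⇒ 10;  out=∅∪out(10)=∅
  fail(11) 'bc': from fail(10)=0 chase 'c': 0 ⇒ 1;  out={4}∪out(1)={4}
  fail(4) 'caa': from fail(3)=0 chase 'a': 0 ⇒ 0;  out={1}∪out(0)={1}
  fail(6) 'cbc': from fail(5)=10 chase 'c': 10 ⇒ 11;  out={2}∪out(11)={2,4}
  fail(7) 'ccb': from fail(2)=1 chase 'b': 1 ⇒ 5;  out=∅∪out(5)=∅
  fail(8) 'ccba': from fail(7)=5 chase 'a': 5→10→0 ⇒ 0;  out=∅∪out(0)=∅
  fail(9) 'ccbaa': from fail(8)=0 chase 'a': 0 ⇒ 0;  out={3}∪out(0)={3}

Run:
pos 0 'b': at 10
pos 1 'a': at 0 (fail-walked)
pos 2 'a': at 0
pos 3 'b': at 10
pos 4 'b': at 10 (fail-walked)
pos 5 'c': at 11  emit P4@[4:5]
pos 6 'b': at 5 (fail-walked)
pos 7 'b': at 10 (fail-walked)
pos 8 'c': at 11  emit P4@[7:8]
pos 9 'b': at 5 (fail-walked)
pos 10 'c': at 6  emit P2@[8:10],P4@[9:10]
pos 11 'c': at 2 (fail-walked)  emit P0@[10:11]
pos 12 'b': at 7
pos 13 'c': at 6 (fail-walked)  emit P2@[11:13],P4@[12:13]
pos 14 'b': at 5 (fail-walked)
pos 15 'b': at 10 (fail-walked)
pos 16 'c': at 11  emit P4@[15:16]
pos 17 'c': at 2 (fail-walked)  emit P0@[16:17]
pos 18 'c': at 2 (fail-walked)  emit P0@[17:18]
pos 19 'c': at 2 (fail-walked)  emit P0@[18:19]
pos 20 'b': at 7

All matches (sorted): [[5,4],[8,4],[10,2],[10,4],[11,0],[13,2],[13,4],[16,4],[17,0],[18,0],[19,0]]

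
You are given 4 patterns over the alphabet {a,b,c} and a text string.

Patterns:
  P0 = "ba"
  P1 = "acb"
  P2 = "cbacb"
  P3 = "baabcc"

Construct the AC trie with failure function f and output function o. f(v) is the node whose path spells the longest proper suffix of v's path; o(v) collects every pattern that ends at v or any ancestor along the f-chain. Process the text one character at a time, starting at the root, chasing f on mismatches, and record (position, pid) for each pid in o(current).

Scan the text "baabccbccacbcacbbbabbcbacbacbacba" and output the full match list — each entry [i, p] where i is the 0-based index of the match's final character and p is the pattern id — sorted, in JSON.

Build:
Trie (insert patterns):
  n0 'ε': a→3 b→1 c→6
  n1 'b': a→2
  n2 'ba': a→11  ←P0
  n3 'a': c→4
  n4 'ac': b→5
  n5 'acb': ·  ←P1
  n6 'c': b→7
  n7 'cb': a→8
  n8 'cba': c→9
  n9 'cbac': b→10
  n10 'cbacb': ·  ←P2
  n11 'baa': b→12
  n12 'baab': c→13
  n13 'baabc': c→14
  n14 'baabcc': ·  ←P3

Failure links (BFS by depth):
  fail(1) 'b': from fail(0)=0 chase 'b': 0 ⇒ 0;  out=∅∪out(0)=∅
  fail(3) 'a': from fail(0)=0 chase 'a': 0 ⇒ 0;  out=∅∪out(0)=∅
  fail(6) 'c': from fail(0)=0 chase 'c': 0 ⇒ 0;  out=∅∪out(0)=∅
  fail(2) 'ba': from fail(1)=0 chase 'a': 0 ⇒ 3;  out={0}∪out(3)={0}
  fail(4) 'ac': from fail(3)=0 chase 'c': 0 ⇒ 6;  out=∅∪out(6)=∅
  fail(7) 'cb': from fail(6)=0 chase 'b': 0 ⇒ 1;  out=∅∪out(1)=∅
  fail(5) 'acb': from fail(4)=6 chase 'b': 6 ⇒ 7;  out={1}∪out(7)={1}
  fail(8) 'cba': from fail(7)=1 chase 'a': 1 ⇒ 2;  out=∅∪out(2)={0}
  fail(11) 'baa': from fail(2)=3 chase 'a': 3→0 ⇒ 3;  out=∅∪out(3)=∅
  fail(9) 'cbac': from fail(8)=2 chase 'c': 2→3 ⇒ 4;  out=∅∪out(4)=∅
  fail(12) 'baab': from fail(11)=3 chase 'b': 3→0 ⇒ 1;  out=∅∪out(1)=∅
  fail(10) 'cbacb': from fail(9)=4 chase 'b': 4 ⇒ 5;  out={2}∪out(5)={1,2}
  fail(13) 'baabc': from fail(12)=1 chase 'c': 1→0 ⇒ 6;  out=∅∪out(6)=∅
  fail(14) 'baabcc': from fail(13)=6 chase 'c': 6→0 ⇒ 6;  out={3}∪out(6)={3}

Scan:
pos 0 'b': at 1
pos 1 'a': at 2  emit P0@[0:1]
pos 2 'a': at 11
pos 3 'b': at 12
pos 4 'c': at 13
pos 5 'c': at 14  emit P3@[0:5]
pos 6 'b': at 7 (fail-walked)
pos 7 'c': at 6 (fail-walked)
pos 8 'c': at 6 (fail-walked)
pos 9 'a': at 3 (fail-walked)
pos 10 'c': at 4
pos 11 'b': at 5  emit P1@[9:11]
pos 12 'c': at 6 (fail-walked)
pos 13 'a': at 3 (fail-walked)
pos 14 'c': at 4
pos 15 'b': at 5  emit P1@[13:15]
pos 16 'b': at 1 (fail-walked)
pos 17 'b': at 1 (fail-walked)
pos 18 'a': at 2  emit P0@[17:18]
pos 19 'b': at 1 (fail-walked)
pos 20 'b': at 1 (fail-walked)
pos 21 'c': at 6 (fail-walked)
pos 22 'b': at 7
pos 23 'a': at 8  emit P0@[22:23]
pos 24 'c': at 9
pos 25 'b': at 10  emit P1@[23:25],P2@[21:25]
pos 26 'a': at 8 (fail-walked)  emit P0@[25:26]
pos 27 'c': at 9
pos 28 'b': at 10  emit P1@[26:28],P2@[24:28]
pos 29 'a': at 8 (fail-walked)  emit P0@[28:29]
pos 30 'c': at 9
pos 31 'b': at 10  emit P1@[29:31],P2@[27:31]
pos 32 'a': at 8 (fail-walked)  emit P0@[31:32]

Matches: [[1,0],[5,3],[11,1],[15,1],[18,0],[23,0],[25,1],[25,2],[26,0],[28,1],[28,2],[29,0],[31,1],[31,2],[32,0]]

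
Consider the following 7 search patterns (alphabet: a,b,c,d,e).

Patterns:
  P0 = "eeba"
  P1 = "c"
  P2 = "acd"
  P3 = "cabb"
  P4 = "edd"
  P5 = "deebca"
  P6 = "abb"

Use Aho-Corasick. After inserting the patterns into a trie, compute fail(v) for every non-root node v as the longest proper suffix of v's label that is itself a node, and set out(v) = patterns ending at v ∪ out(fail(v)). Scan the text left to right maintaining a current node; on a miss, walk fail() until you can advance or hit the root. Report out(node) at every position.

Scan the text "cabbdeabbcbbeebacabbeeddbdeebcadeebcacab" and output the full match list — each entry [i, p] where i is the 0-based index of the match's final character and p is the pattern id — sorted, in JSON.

Build automaton:
Trie (insert patterns):
  n0 'ε': a→6 c→5 d→14 e→1
  n1 'e': d→12 e→2
  n2 'ee': b→3
  n3 'eeb': a→4
  n4 'eeba': ·  [P0 ends]
  n5 'c': a→9  [P1 ends]
  n6 'a': b→20 c→7
  n7 'ac': d→8
  n8 'acd': ·  [P2 ends]
  n9 'ca': b→10
  n10 'cab': b→11
  n11 'cabb': ·  [P3 ends]
  n12 'ed': d→13
  n13 'edd': ·  [P4 ends]
  n14 'd': e→15
  n15 'de': e→16
  n16 'dee': b→17
  n17 'deeb': c→18
  n18 'deebc': a→19
  n19 'deebca': ·  [P5 ends]
  n20 'ab': b→21
  n21 'abb': ·  [P6 ends]

Failure links (BFS by depth):
  n1('e'): parent n0 fail=0; on 'e' 0 → fail=0;  out ∅∪∅=∅
  n5('c'): parent n0 fail=0; on 'c' 0 → fail=0;  out {1}∪∅={1}
  n6('a'): parent n0 fail=0; on 'a' 0 → fail=0;  out ∅∪∅=∅
  n14('d'): parent n0 fail=0; on 'd' 0 → fail=0;  out ∅∪∅=∅
  n2('ee'): parent n1 fail=0; on 'e' 0 → fail=1;  out ∅∪∅=∅
  n7('ac'): parent n6 fail=0; on 'c' 0 → fail=5;  out ∅∪{1}={1}
  n9('ca'): parent n5 fail=0; on 'a' 0 → fail=6;  out ∅∪∅=∅
  n12('ed'): parent n1 fail=0; on 'd' 0 → fail=14;  out ∅∪∅=∅
  n15('de'): parent n14 fail=0; on 'e' 0 → fail=1;  out ∅∪∅=∅
  n20('ab'): parent n6 fail=0; on 'b' 0 → fail=0;  out ∅∪∅=∅
  n3('eeb'): parent n2 fail=1; on 'b' 1→0 → fail=0;  out ∅∪∅=∅
  n8('acd'): parent n7 fail=5; on 'd' 5→0 → fail=14;  out {2}∪∅={2}
  n10('cab'): parent n9 fail=6; on 'b' 6 → fail=20;  out ∅∪∅=∅
  n13('edd'): parent n12 fail=14; on 'd' 14→0 → fail=14;  out {4}∪∅={4}
  n16('dee'): parent n15 fail=1; on 'e' 1 → fail=2;  out ∅∪∅=∅
  n21('abb'): parent n20 fail=0; on 'b' 0 → fail=0;  out {6}∪∅={6}
  n4('eeba'): parent n3 fail=0; on 'a' 0 → fail=6;  out {0}∪∅={0}
  n11('cabb'): parent n10 fail=20; on 'b' 20 → fail=21;  out {3}∪{6}={3,6}
  n17('deeb'): parent n16 fail=2; on 'b' 2 → fail=3;  out ∅∪∅=∅
  n18('deebc'): parent n17 fail=3; on 'c' 3→0 → fail=5;  out ∅∪{1}={1}
  n19('deebca'): parent n18 fail=5; on 'a' 5 → fail=9;  out {5}∪∅={5}

Run:
[0] read 'c'  n0⇒n5  emit P1@[0:0]
[1] read 'a'  n5⇒n9
[2] read 'b'  n9⇒n10
[3] read 'b'  n10⇒n11  emit P3@[0:3],P6@[1:3]
[4] read 'd'  n11⇒n14 ·f
[5] read 'e'  n14⇒n15
[6] read 'a'  n15⇒n6 ·f
[7] read 'b'  n6⇒n20
[8] read 'b'  n20⇒n21  emit P6@[6:8]
[9] read 'c'  n21⇒n5 ·f  emit P1@[9:9]
[10] read 'b'  n5⇒n0 ·f
[11] read 'b'  n0⇒n0
[12] read 'e'  n0⇒n1
[13] read 'e'  n1⇒n2
[14] read 'b'  n2⇒n3
[15] read 'a'  n3⇒n4  emit P0@[12:15]
[16] read 'c'  n4⇒n7 ·f  emit P1@[16:16]
[17] read 'a'  n7⇒n9 ·f
[18] read 'b'  n9⇒n10
[19] read 'b'  n10⇒n11  emit P3@[16:19],P6@[17:19]
[20] read 'e'  n11⇒n1 ·f
[21] read 'e'  n1⇒n2
[22] read 'd'  n2⇒n12 ·f
[23] read 'd'  n12⇒n13  emit P4@[21:23]
[24] read 'b'  n13⇒n0 ·f
[25] read 'd'  n0⇒n14
[26] read 'e'  n14⇒n15
[27] read 'e'  n15⇒n16
[28] read 'b'  n16⇒n17
[29] read 'c'  n17⇒n18  emit P1@[29:29]
[30] read 'a'  n18⇒n19  emit P5@[25:30]
[31] read 'd'  n19⇒n14 ·f
[32] read 'e'  n14⇒n15
[33] read 'e'  n15⇒n16
[34] read 'b'  n16⇒n17
[35] read 'c'  n17⇒n18  emit P1@[35:35]
[36] read 'a'  n18⇒n19  emit P5@[31:36]
[37] read 'c'  n19⇒n7 ·f  emit P1@[37:37]
[38] read 'a'  n7⇒n9 ·f
[39] read 'b'  n9⇒n10

Result: [[0,1],[3,3],[3,6],[8,6],[9,1],[15,0],[16,1],[19,3],[19,6],[23,4],[29,1],[30,5],[35,1],[36,5],[37,1]]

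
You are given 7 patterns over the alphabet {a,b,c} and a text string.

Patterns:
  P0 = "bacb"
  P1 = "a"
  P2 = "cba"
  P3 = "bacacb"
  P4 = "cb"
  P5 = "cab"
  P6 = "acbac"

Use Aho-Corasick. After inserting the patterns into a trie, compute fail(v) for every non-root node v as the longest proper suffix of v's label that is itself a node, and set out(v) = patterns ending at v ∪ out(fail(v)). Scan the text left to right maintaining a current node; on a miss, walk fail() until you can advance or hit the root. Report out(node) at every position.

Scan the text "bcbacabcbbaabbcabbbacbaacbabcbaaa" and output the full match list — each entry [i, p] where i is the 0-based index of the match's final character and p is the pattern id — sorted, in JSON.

Construct AC machine:
Trie nodes:
  n0 'ε': a→5 b→1 c→6
  n1 'b': a→2
  n2 'ba': c→3
  n3 'bac': a→9 b→4
  n4 'bacb': ·  ←P0
  n5 'a': c→14  ←P1
  n6 'c': a→12 b→7
  n7 'cb': a→8  ←P4
  n8 'cba': ·  ←P2
  n9 'baca': c→10
  n10 'bacac': b→11
  n11 'bacacb': ·  ←P3
  n12 'ca': b→13
  n13 'cab': ·  ←P5
  n14 'ac': b→15
  n15 'acb': a→16
  n16 'acba': c→17
  n17 'acbac': ·  ←P6

BFS fail/out derivation:
  n1('b'): parent n0 fail=0; on 'b' 0 → fail=0;  out ∅∪∅=∅
  n5('a'): parent n0 fail=0; on 'a' 0 → fail=0;  out {1}∪∅={1}
  n6('c'): parent n0 fail=0; on 'c' 0 → fail=0;  out ∅∪∅=∅
  n2('ba'): parent n1 fail=0; on 'a' 0 → fail=5;  out ∅∪{1}={1}
  n7('cb'): parent n6 fail=0; on 'b' 0 → fail=1;  out {4}∪∅={4}
  n12('ca'): parent n6 fail=0; on 'a' 0 → fail=5;  out ∅∪{1}={1}
  n14('ac'): parent n5 fail=0; on 'c' 0 → fail=6;  out ∅∪∅=∅
  n3('bac'): parent n2 fail=5; on 'c' 5 → fail=14;  out ∅∪∅=∅
  n8('cba'): parent n7 fail=1; on 'a' 1 → fail=2;  out {2}∪{1}={1,2}
  n13('cab'): parent n12 fail=5; on 'b' 5→0 → fail=1;  out {5}∪∅={5}
  n15('acb'): parent n14 fail=6; on 'b' 6 → fail=7;  out ∅∪{4}={4}
  n4('bacb'): parent n3 fail=14; on 'b' 14 → fail=15;  out {0}∪{4}={0,4}
  n9('baca'): parent n3 fail=14; on 'a' 14→6 → fail=12;  out ∅∪{1}={1}
  n16('acba'): parent n15 fail=7; on 'a' 7 → fail=8;  out ∅∪{1,2}={1,2}
  n10('bacac'): parent n9 fail=12; on 'c' 12→5 → fail=14;  out ∅∪∅=∅
  n17('acbac'): parent n16 fail=8; on 'c' 8→2 → fail=3;  out {6}∪∅={6}
  n11('bacacb'): parent n10 fail=14; on 'b' 14 → fail=15;  out {3}∪{4}={3,4}

Run:
[0] read 'b'  n0⇒n1
[1] read 'c'  n1⇒n6 (fail-walked)
[2] read 'b'  n6⇒n7  ** P4@[1:2]
[3] read 'a'  n7⇒n8  ** P1@[3:3],P2@[1:3]
[4] read 'c'  n8⇒n3 (fail-walked)
[5] read 'a'  n3⇒n9  ** P1@[5:5]
[6] read 'b'  n9⇒n13 (fail-walked)  ** P5@[4:6]
[7] read 'c'  n13⇒n6 (fail-walked)
[8] read 'b'  n6⇒n7  ** P4@[7:8]
[9] read 'b'  n7⇒n1 (fail-walked)
[10] read 'a'  n1⇒n2  ** P1@[10:10]
[11] read 'a'  n2⇒n5 (fail-walked)  ** P1@[11:11]
[12] read 'b'  n5⇒n1 (fail-walked)
[13] read 'b'  n1⇒n1 (fail-walked)
[14] read 'c'  n1⇒n6 (fail-walked)
[15] read 'a'  n6⇒n12  ** P1@[15:15]
[16] read 'b'  n12⇒n13  ** P5@[14:16]
[17] read 'b'  n13⇒n1 (fail-walked)
[18] read 'b'  n1⇒n1 (fail-walked)
[19] read 'a'  n1⇒n2  ** P1@[19:19]
[20] read 'c'  n2⇒n3
[21] read 'b'  n3⇒n4  ** P0@[18:21],P4@[20:21]
[22] read 'a'  n4⇒n16 (fail-walked)  ** P1@[22:22],P2@[20:22]
[23] read 'a'  n16⇒n5 (fail-walked)  ** P1@[23:23]
[24] read 'c'  n5⇒n14
[25] read 'b'  n14⇒n15  ** P4@[24:25]
[26] read 'a'  n15⇒n16  ** P1@[26:26],P2@[24:26]
[27] read 'b'  n16⇒n1 (fail-walked)
[28] read 'c'  n1⇒n6 (fail-walked)
[29] read 'b'  n6⇒n7  ** P4@[28:29]
[30] read 'a'  n7⇒n8  ** P1@[30:30],P2@[28:30]
[31] read 'a'  n8⇒n5 (fail-walked)  ** P1@[31:31]
[32] read 'a'  n5⇒n5 (fail-walked)  ** P1@[32:32]

Matches: [[2,4],[3,1],[3,2],[5,1],[6,5],[8,4],[10,1],[11,1],[15,1],[16,5],[19,1],[21,0],[21,4],[22,1],[22,2],[23,1],[25,4],[26,1],[26,2],[29,4],[30,1],[30,2],[31,1],[32,1]]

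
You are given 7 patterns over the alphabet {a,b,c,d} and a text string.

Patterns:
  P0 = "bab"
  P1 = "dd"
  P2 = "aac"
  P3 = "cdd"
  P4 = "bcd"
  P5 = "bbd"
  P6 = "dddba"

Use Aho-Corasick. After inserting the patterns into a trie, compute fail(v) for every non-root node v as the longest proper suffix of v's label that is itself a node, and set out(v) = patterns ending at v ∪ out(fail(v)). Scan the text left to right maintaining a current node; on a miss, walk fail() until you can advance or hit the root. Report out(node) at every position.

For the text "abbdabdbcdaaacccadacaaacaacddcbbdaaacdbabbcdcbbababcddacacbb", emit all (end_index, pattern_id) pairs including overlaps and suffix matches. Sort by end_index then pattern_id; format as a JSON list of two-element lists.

Build automaton:
Trie nodes:
  0='ε' goto a→6 b→1 c→9 d→4
  1='b' goto a→2 b→14 c→12
  2='ba' goto b→3
  3='bab' goto ·  [P0 ends]
  4='d' goto d→5
  5='dd' goto d→16  [P1 ends]
  6='a' goto a→7
  7='aa' goto c→8
  8='aac' goto ·  [P2 ends]
  9='c' goto d→10
  10='cd' goto d→11
  11='cdd' goto ·  [P3 ends]
  12='bc' goto d→13
  13='bcd' goto ·  [P4 ends]
  14='bb' goto d→15
  15='bbd' goto ·  [P5 ends]
  16='ddd' goto b→17
  17='dddb' goto a→18
  18='dddba' goto ·  [P6 ends]

Failure links (BFS by depth):
  fail(1) 'b': from fail(0)=0 chase 'b': 0 ⇒ 0;  out=∅∪out(0)=∅
  fail(4) 'd': from fail(0)=0 chase 'd': 0 ⇒ 0;  out=∅∪out(0)=∅
  fail(6) 'a': from fail(0)=0 chase 'a': 0 ⇒ 0;  out=∅∪out(0)=∅
  fail(9) 'c': from fail(0)=0 chase 'c': 0 ⇒ 0;  out=∅∪out(0)=∅
  fail(2) 'ba': from fail(1)=0 chase 'a': 0 ⇒ 6;  out=∅∪out(6)=∅
  fail(5) 'dd': from fail(4)=0 chase 'd': 0 ⇒ 4;  out={1}∪out(4)={1}
  fail(7) 'aa': from fail(6)=0 chase 'a': 0 ⇒ 6;  out=∅∪out(6)=∅
  fail(10) 'cd': from fail(9)=0 chase 'd': 0 ⇒ 4;  out=∅∪out(4)=∅
  fail(12) 'bc': from fail(1)=0 chase 'c': 0 ⇒ 9;  out=∅∪out(9)=∅
  fail(14) 'bb': from fail(1)=0 chase 'b': 0 ⇒ 1;  out=∅∪out(1)=∅
  fail(3) 'bab': from fail(2)=6 chase 'b': 6→0 ⇒ 1;  out={0}∪out(1)={0}
  fail(8) 'aac': from fail(7)=6 chase 'c': 6→0 ⇒ 9;  out={2}∪out(9)={2}
  fail(11) 'cdd': from fail(10)=4 chase 'd': 4 ⇒ 5;  out={3}∪out(5)={1,3}
  fail(13) 'bcd': from fail(12)=9 chase 'd': 9 ⇒ 10;  out={4}∪out(10)={4}
  fail(15) 'bbd': from fail(14)=1 chase 'd': 1→0 ⇒ 4;  out={5}∪out(4)={5}
  fail(16) 'ddd': from fail(5)=4 chase 'd': 4 ⇒ 5;  out=∅∪out(5)={1}
  fail(17) 'dddb': from fail(16)=5 chase 'b': 5→4→0 ⇒ 1;  out=∅∪out(1)=∅
  fail(18) 'dddba': from fail(17)=1 chase 'a': 1 ⇒ 2;  out={6}∪out(2)={6}

Text stream:
pos 0 'a': at 6
pos 1 'b': at 1 (via fail)
pos 2 'b': at 14
pos 3 'd': at 15  → match P5@[1:3]
pos 4 'a': at 6 (via fail)
pos 5 'b': at 1 (via fail)
pos 6 'd': at 4 (via fail)
pos 7 'b': at 1 (via fail)
pos 8 'c': at 12
pos 9 'd': at 13  → match P4@[7:9]
pos 10 'a': at 6 (via fail)
pos 11 'a': at 7
pos 12 'a': at 7 (via fail)
pos 13 'c': at 8  → match P2@[11:13]
pos 14 'c': at 9 (via fail)
pos 15 'c': at 9 (via fail)
pos 16 'a': at 6 (via fail)
pos 17 'd': at 4 (via fail)
pos 18 'a': at 6 (via fail)
pos 19 'c': at 9 (via fail)
pos 20 'a': at 6 (via fail)
pos 21 'a': at 7
pos 22 'a': at 7 (via fail)
pos 23 'c': at 8  → match P2@[21:23]
pos 24 'a': at 6 (via fail)
pos 25 'a': at 7
pos 26 'c': at 8  → match P2@[24:26]
pos 27 'd': at 10 (via fail)
pos 28 'd': at 11  → match P1@[27:28],P3@[26:28]
pos 29 'c': at 9 (via fail)
pos 30 'b': at 1 (via fail)
pos 31 'b': at 14
pos 32 'd': at 15  → match P5@[30:32]
pos 33 'a': at 6 (via fail)
pos 34 'a': at 7
pos 35 'a': at 7 (via fail)
pos 36 'c': at 8  → match P2@[34:36]
pos 37 'd': at 10 (via fail)
pos 38 'b': at 1 (via fail)
pos 39 'a': at 2
pos 40 'b': at 3  → match P0@[38:40]
pos 41 'b': at 14 (via fail)
pos 42 'c': at 12 (via fail)
pos 43 'd': at 13  → match P4@[41:43]
pos 44 'c': at 9 (via fail)
pos 45 'b': at 1 (via fail)
pos 46 'b': at 14
pos 47 'a': at 2 (via fail)
pos 48 'b': at 3  → match P0@[46:48]
pos 49 'a': at 2 (via fail)
pos 50 'b': at 3  → match P0@[48:50]
pos 51 'c': at 12 (via fail)
pos 52 'd': at 13  → match P4@[50:52]
pos 53 'd': at 11 (via fail)  → match P1@[52:53],P3@[51:53]
pos 54 'a': at 6 (via fail)
pos 55 'c': at 9 (via fail)
pos 56 'a': at 6 (via fail)
pos 57 'c': at 9 (via fail)
pos 58 'b': at 1 (via fail)
pos 59 'b': at 14

Result: [[3,5],[9,4],[13,2],[23,2],[26,2],[28,1],[28,3],[32,5],[36,2],[40,0],[43,4],[48,0],[50,0],[52,4],[53,1],[53,3]]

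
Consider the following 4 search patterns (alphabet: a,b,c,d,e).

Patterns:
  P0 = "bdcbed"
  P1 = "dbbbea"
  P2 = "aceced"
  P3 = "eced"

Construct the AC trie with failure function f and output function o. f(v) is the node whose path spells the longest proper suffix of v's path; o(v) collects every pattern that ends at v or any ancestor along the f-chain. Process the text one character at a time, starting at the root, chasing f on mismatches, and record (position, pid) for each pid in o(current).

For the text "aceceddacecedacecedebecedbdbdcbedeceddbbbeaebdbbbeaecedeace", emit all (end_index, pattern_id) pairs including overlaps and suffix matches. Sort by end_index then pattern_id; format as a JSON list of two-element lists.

Build automaton:
Trie (insert patterns):
  0='ε' goto a→13 b→1 d→7 e→19
  1='b' goto d→2
  2='bd' goto c→3
  3='bdc' goto b→4
  4='bdcb' goto e→5
  5='bdcbe' goto d→6
  6='bdcbed' goto ·  ←P0
  7='d' goto b→8
  8='db' goto b→9
  9='dbb' goto b→10
  10='dbbb' goto e→11
  11='dbbbe' goto a→12
  12='dbbbea' goto ·  ←P1
  13='a' goto c→14
  14='ac' goto e→15
  15='ace' goto c→16
  16='acec' goto e→17
  17='acece' goto d→18
  18='aceced' goto ·  ←P2
  19='e' goto c→20
  20='ec' goto e→21
  21='ece' goto d→22
  22='eced' goto ·  ←P3

BFS fail/out derivation:
  n1('b'): parent n0 fail=0; on 'b' 0 → fail=0;  out ∅∪∅=∅
  n7('d'): parent n0 fail=0; on 'd' 0 → fail=0;  out ∅∪∅=∅
  n13('a'): parent n0 fail=0; on 'a' 0 → fail=0;  out ∅∪∅=∅
  n19('e'): parent n0 fail=0; on 'e' 0 → fail=0;  out ∅∪∅=∅
  n2('bd'): parent n1 fail=0; on 'd' 0 → fail=7;  out ∅∪∅=∅
  n8('db'): parent n7 fail=0; on 'b' 0 → fail=1;  out ∅∪∅=∅
  n14('ac'): parent n13 fail=0; on 'c' 0 → fail=0;  out ∅∪∅=∅
  n20('ec'): parent n19 fail=0; on 'c' 0 → fail=0;  out ∅∪∅=∅
  n3('bdc'): parent n2 fail=7; on 'c' 7→0 → fail=0;  out ∅∪∅=∅
  n9('dbb'): parent n8 fail=1; on 'b' 1→0 → fail=1;  out ∅∪∅=∅
  n15('ace'): parent n14 fail=0; on 'e' 0 → fail=19;  out ∅∪∅=∅
  n21('ece'): parent n20 fail=0; on 'e' 0 → fail=19;  out ∅∪∅=∅
  n4('bdcb'): parent n3 fail=0; on 'b' 0 → fail=1;  out ∅∪∅=∅
  n10('dbbb'): parent n9 fail=1; on 'b' 1→0 → fail=1;  out ∅∪∅=∅
  n16('acec'): parent n15 fail=19; on 'c' 19 → fail=20;  out ∅∪∅=∅
  n22('eced'): parent n21 fail=19; on 'd' 19→0 → fail=7;  out {3}∪∅={3}
  n5('bdcbe'): parent n4 fail=1; on 'e' 1→0 → fail=19;  out ∅∪∅=∅
  n11('dbbbe'): parent n10 fail=1; on 'e' 1→0 → fail=19;  out ∅∪∅=∅
  n17('acece'): parent n16 fail=20; on 'e' 20 → fail=21;  out ∅∪∅=∅
  n6('bdcbed'): parent n5 fail=19; on 'd' 19→0 → fail=7;  out {0}∪∅={0}
  n12('dbbbea'): parent n11 fail=19; on 'a' 19→0 → fail=13;  out {1}∪∅={1}
  n18('aceced'): parent n17 fail=21; on 'd' 21 → fail=22;  out {2}∪{3}={2,3}

Text stream:
i=0 'a': node 0→13
i=1 'c': node 13→14
i=2 'e': node 14→15
i=3 'c': node 15→16
i=4 'e': node 16→17
i=5 'd': node 17→18  ** P2@[0:5],P3@[2:5]
i=6 'd': node 18→7 (fail-walked)
i=7 'a': node 7→13 (fail-walked)
i=8 'c': node 13→14
i=9 'e': node 14→15
i=10 'c': node 15→16
i=11 'e': node 16→17
i=12 'd': node 17→18  ** P2@[7:12],P3@[9:12]
i=13 'a': node 18→13 (fail-walked)
i=14 'c': node 13→14
i=15 'e': node 14→15
i=16 'c': node 15→16
i=17 'e': node 16→17
i=18 'd': node 17→18  ** P2@[13:18],P3@[15:18]
i=19 'e': node 18→19 (fail-walked)
i=20 'b': node 19→1 (fail-walked)
i=21 'e': node 1→19 (fail-walked)
i=22 'c': node 19→20
i=23 'e': node 20→21
i=24 'd': node 21→22  ** P3@[21:24]
i=25 'b': node 22→8 (fail-walked)
i=26 'd': node 8→2 (fail-walked)
i=27 'b': node 2→8 (fail-walked)
i=28 'd': node 8→2 (fail-walked)
i=29 'c': node 2→3
i=30 'b': node 3→4
i=31 'e': node 4→5
i=32 'd': node 5→6  ** P0@[27:32]
i=33 'e': node 6→19 (fail-walked)
i=34 'c': node 19→20
i=35 'e': node 20→21
i=36 'd': node 21→22  ** P3@[33:36]
i=37 'd': node 22→7 (fail-walked)
i=38 'b': node 7→8
i=39 'b': node 8→9
i=40 'b': node 9→10
i=41 'e': node 10→11
i=42 'a': node 11→12  ** P1@[37:42]
i=43 'e': node 12→19 (fail-walked)
i=44 'b': node 19→1 (fail-walked)
i=45 'd': node 1→2
i=46 'b': node 2→8 (fail-walked)
i=47 'b': node 8→9
i=48 'b': node 9→10
i=49 'e': node 10→11
i=50 'a': node 11→12  ** P1@[45:50]
i=51 'e': node 12→19 (fail-walked)
i=52 'c': node 19→20
i=53 'e': node 20→21
i=54 'd': node 21→22  ** P3@[51:54]
i=55 'e': node 22→19 (fail-walked)
i=56 'a': node 19→13 (fail-walked)
i=57 'c': node 13→14
i=58 'e': node 14→15

All matches (sorted): [[5,2],[5,3],[12,2],[12,3],[18,2],[18,3],[24,3],[32,0],[36,3],[42,1],[50,1],[54,3]]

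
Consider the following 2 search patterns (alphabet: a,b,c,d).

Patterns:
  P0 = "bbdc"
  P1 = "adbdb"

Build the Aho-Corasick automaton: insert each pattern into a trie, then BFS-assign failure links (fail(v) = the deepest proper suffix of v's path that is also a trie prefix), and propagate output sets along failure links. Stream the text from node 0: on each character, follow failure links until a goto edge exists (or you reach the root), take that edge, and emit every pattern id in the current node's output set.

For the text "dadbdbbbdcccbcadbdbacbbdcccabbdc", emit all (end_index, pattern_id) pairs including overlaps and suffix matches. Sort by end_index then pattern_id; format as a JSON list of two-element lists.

Construct AC machine:
Trie nodes:
  0='ε' goto a→5 b→1
  1='b' goto b→2
  2='bb' goto d→3
  3='bbd' goto c→4
  4='bbdc' goto ·  ←P0
  5='a' goto d→6
  6='ad' goto b→7
  7='adb' goto d→8
  8='adbd' goto b→9
  9='adbdb' goto ·  ←P1

BFS fail/out derivation:
  fail(1) 'b': from fail(0)=0 chase 'b': 0 ⇒ 0;  out=∅∪out(0)=∅
  fail(5) 'a': from fail(0)=0 chase 'a': 0 ⇒ 0;  out=∅∪out(0)=∅
  fail(2) 'bb': from fail(1)=0 chase 'b': 0 ⇒ 1;  out=∅∪out(1)=∅
  fail(6) 'ad': from fail(5)=0 chase 'd': 0 ⇒ 0;  out=∅∪out(0)=∅
  fail(3) 'bbd': from fail(2)=1 chase 'd': 1→0 ⇒ 0;  out=∅∪out(0)=∅
  fail(7) 'adb': from fail(6)=0 chase 'b': 0 ⇒ 1;  out=∅∪out(1)=∅
  fail(4) 'bbdc': from fail(3)=0 chase 'c': 0 ⇒ 0;  out={0}∪out(0)={0}
  fail(8) 'adbd': from fail(7)=1 chase 'd': 1→0 ⇒ 0;  out=∅∪out(0)=∅
  fail(9) 'adbdb': from fail(8)=0 chase 'b': 0 ⇒ 1;  out={1}∪out(1)={1}

Scan:
pos 0 'd': at 0
pos 1 'a': at 5
pos 2 'd': at 6
pos 3 'b': at 7
pos 4 'd': at 8
pos 5 'b': at 9  ** P1@[1:5]
pos 6 'b': at 2 (fail-walked)
pos 7 'b': at 2 (fail-walked)
pos 8 'd': at 3
pos 9 'c': at 4  ** P0@[6:9]
pos 10 'c': at 0 (fail-walked)
pos 11 'c': at 0
pos 12 'b': at 1
pos 13 'c': at 0 (fail-walked)
pos 14 'a': at 5
pos 15 'd': at 6
pos 16 'b': at 7
pos 17 'd': at 8
pos 18 'b': at 9  ** P1@[14:18]
pos 19 'a': at 5 (fail-walked)
pos 20 'c': at 0 (fail-walked)
pos 21 'b': at 1
pos 22 'b': at 2
pos 23 'd': at 3
pos 24 'c': at 4  ** P0@[21:24]
pos 25 'c': at 0 (fail-walked)
pos 26 'c': at 0
pos 27 'a': at 5
pos 28 'b': at 1 (fail-walked)
pos 29 'b': at 2
pos 30 'd': at 3
pos 31 'c': at 4  ** P0@[28:31]

Result: [[5,1],[9,0],[18,1],[24,0],[31,0]]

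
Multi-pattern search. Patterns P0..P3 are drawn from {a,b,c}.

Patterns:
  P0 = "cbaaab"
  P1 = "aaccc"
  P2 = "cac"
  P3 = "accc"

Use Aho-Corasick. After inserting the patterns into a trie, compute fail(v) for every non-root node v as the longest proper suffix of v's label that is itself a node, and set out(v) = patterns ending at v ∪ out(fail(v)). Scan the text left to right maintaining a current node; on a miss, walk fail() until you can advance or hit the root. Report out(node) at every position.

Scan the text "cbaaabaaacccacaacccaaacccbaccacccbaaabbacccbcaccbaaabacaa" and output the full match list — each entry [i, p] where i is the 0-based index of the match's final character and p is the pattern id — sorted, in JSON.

Build automaton:
Trie (insert patterns):
  n0 'ε': a→7 c→1
  n1 'c': a→12 b→2
  n2 'cb': a→3
  n3 'cba': a→4
  n4 'cbaa': a→5
  n5 'cbaaa': b→6
  n6 'cbaaab': ·  [P0 ends]
  n7 'a': a→8 c→14
  n8 'aa': c→9
  n9 'aac': c→10
  n10 'aacc': c→11
  n11 'aaccc': ·  [P1 ends]
  n12 'ca': c→13
  n13 'cac': ·  [P2 ends]
  n14 'ac': c→15
  n15 'acc': c→16
  n16 'accc': ·  [P3 ends]

BFS fail/out derivation:
  fail(1) 'c': from fail(0)=0 chase 'c': 0 ⇒ 0;  out=∅∪out(0)=∅
  fail(7) 'a': from fail(0)=0 chase 'a': 0 ⇒ 0;  out=∅∪out(0)=∅
  fail(2) 'cb': from fail(1)=0 chase 'b': 0 ⇒ 0;  out=∅∪out(0)=∅
  fail(8) 'aa': from fail(7)=0 chase 'a': 0 ⇒ 7;  out=∅∪out(7)=∅
  fail(12) 'ca': from fail(1)=0 chase 'a': 0 ⇒ 7;  out=∅∪out(7)=∅
  fail(14) 'ac': from fail(7)=0 chase 'c': 0 ⇒ 1;  out=∅∪out(1)=∅
  fail(3) 'cba': from fail(2)=0 chase 'a': 0 ⇒ 7;  out=∅∪out(7)=∅
  fail(9) 'aac': from fail(8)=7 chase 'c': 7 ⇒ 14;  out=∅∪out(14)=∅
  fail(13) 'cac': from fail(12)=7 chase 'c': 7 ⇒ 14;  out={2}∪out(14)={2}
  fail(15) 'acc': from fail(14)=1 chase 'c': 1→0 ⇒ 1;  out=∅∪out(1)=∅
  fail(4) 'cbaa': from fail(3)=7 chase 'a': 7 ⇒ 8;  out=∅∪out(8)=∅
  fail(10) 'aacc': from fail(9)=14 chase 'c': 14 ⇒ 15;  out=∅∪out(15)=∅
  fail(16) 'accc': from fail(15)=1 chase 'c': 1→0 ⇒ 1;  out={3}∪out(1)={3}
  fail(5) 'cbaaa': from fail(4)=8 chase 'a': 8→7 ⇒ 8;  out=∅∪out(8)=∅
  fail(11) 'aaccc': from fail(10)=15 chase 'c': 15 ⇒ 16;  out={1}∪out(16)={1,3}
  fail(6) 'cbaaab': from fail(5)=8 chase 'b': 8→7→0 ⇒ 0;  out={0}∪out(0)={0}

Scan:
pos 0 'c': at 1
pos 1 'b': at 2
pos 2 'a': at 3
pos 3 'a': at 4
pos 4 'a': at 5
pos 5 'b': at 6  → match P0@[0:5]
pos 6 'a': at 7 ·f
pos 7 'a': at 8
pos 8 'a': at 8 ·f
pos 9 'c': at 9
pos 10 'c': at 10
pos 11 'c': at 11  → match P1@[7:11],P3@[8:11]
pos 12 'a': at 12 ·f
pos 13 'c': at 13  → match P2@[11:13]
pos 14 'a': at 12 ·f
pos 15 'a': at 8 ·f
pos 16 'c': at 9
pos 17 'c': at 10
pos 18 'c': at 11  → match P1@[14:18],P3@[15:18]
pos 19 'a': at 12 ·f
pos 20 'a': at 8 ·f
pos 21 'a': at 8 ·f
pos 22 'c': at 9
pos 23 'c': at 10
pos 24 'c': at 11  → match P1@[20:24],P3@[21:24]
pos 25 'b': at 2 ·f
pos 26 'a': at 3
pos 27 'c': at 14 ·f
pos 28 'c': at 15
pos 29 'a': at 12 ·f
pos 30 'c': at 13  → match P2@[28:30]
pos 31 'c': at 15 ·f
pos 32 'c': at 16  → match P3@[29:32]
pos 33 'b': at 2 ·f
pos 34 'a': at 3
pos 35 'a': at 4
pos 36 'a': at 5
pos 37 'b': at 6  → match P0@[32:37]
pos 38 'b': at 0 ·f
pos 39 'a': at 7
pos 40 'c': at 14
pos 41 'c': at 15
pos 42 'c': at 16  → match P3@[39:42]
pos 43 'b': at 2 ·f
pos 44 'c': at 1 ·f
pos 45 'a': at 12
pos 46 'c': at 13  → match P2@[44:46]
pos 47 'c': at 15 ·f
pos 48 'b': at 2 ·f
pos 49 'a': at 3
pos 50 'a': at 4
pos 51 'a': at 5
pos 52 'b': at 6  → match P0@[47:52]
pos 53 'a': at 7 ·f
pos 54 'c': at 14
pos 55 'a': at 12 ·f
pos 56 'a': at 8 ·f

Matches: [[5,0],[11,1],[11,3],[13,2],[18,1],[18,3],[24,1],[24,3],[30,2],[32,3],[37,0],[42,3],[46,2],[52,0]]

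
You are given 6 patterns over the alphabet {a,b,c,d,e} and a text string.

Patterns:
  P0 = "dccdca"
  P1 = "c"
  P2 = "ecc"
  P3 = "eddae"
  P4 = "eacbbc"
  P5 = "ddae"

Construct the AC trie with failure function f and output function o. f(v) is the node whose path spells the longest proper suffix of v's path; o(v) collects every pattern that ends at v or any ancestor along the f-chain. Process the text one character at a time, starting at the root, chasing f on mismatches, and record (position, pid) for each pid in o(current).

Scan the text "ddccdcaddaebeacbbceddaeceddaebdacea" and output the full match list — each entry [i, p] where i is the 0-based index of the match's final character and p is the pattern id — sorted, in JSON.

Build automaton:
Trie (insert patterns):
  n0 'ε': c→7 d→1 e→8
  n1 'd': c→2 d→20
  n2 'dc': c→3
  n3 'dcc': d→4
  n4 'dccd': c→5
  n5 'dccdc': a→6
  n6 'dccdca': ·  [P0 ends]
  n7 'c': ·  [P1 ends]
  n8 'e': a→15 c→9 d→11
  n9 'ec': c→10
  n10 'ecc': ·  [P2 ends]
  n11 'ed': d→12
  n12 'edd': a→13
  n13 'edda': e→14
  n14 'eddae': ·  [P3 ends]
  n15 'ea': c→16
  n16 'eac': b→17
  n17 'eacb': b→18
  n18 'eacbb': c→19
  n19 'eacbbc': ·  [P4 ends]
  n20 'dd': a→21
  n21 'dda': e→22
  n22 'ddae': ·  [P5 ends]

BFS fail/out derivation:
  fail(1) 'd': from fail(0)=0 chase 'd': 0 ⇒ 0;  out=∅∪out(0)=∅
  fail(7) 'c': from fail(0)=0 chase 'c': 0 ⇒ 0;  out={1}∪out(0)={1}
  fail(8) 'e': from fail(0)=0 chase 'e': 0 ⇒ 0;  out=∅∪out(0)=∅
  fail(2) 'dc': from fail(1)=0 chase 'c': 0 ⇒ 7;  out=∅∪out(7)={1}
  fail(9) 'ec': from fail(8)=0 chase 'c': 0 ⇒ 7;  out=∅∪out(7)={1}
  fail(11) 'ed': from fail(8)=0 chase 'd': 0 ⇒ 1;  out=∅∪out(1)=∅
  fail(15) 'ea': from fail(8)=0 chase 'a': 0 ⇒ 0;  out=∅∪out(0)=∅
  fail(20) 'dd': from fail(1)=0 chase 'd': 0 ⇒ 1;  out=∅∪out(1)=∅
  fail(3) 'dcc': from fail(2)=7 chase 'c': 7→0 ⇒ 7;  out=∅∪out(7)={1}
  fail(10) 'ecc': from fail(9)=7 chase 'c': 7→0 ⇒ 7;  out={2}∪out(7)={1,2}
  fail(12) 'edd': from fail(11)=1 chase 'd': 1 ⇒ 20;  out=∅∪out(20)=∅
  fail(16) 'eac': from fail(15)=0 chase 'c': 0 ⇒ 7;  out=∅∪out(7)={1}
  fail(21) 'dda': from fail(20)=1 chase 'a': 1→0 ⇒ 0;  out=∅∪out(0)=∅
  fail(4) 'dccd': from fail(3)=7 chase 'd': 7→0 ⇒ 1;  out=∅∪out(1)=∅
  fail(13) 'edda': from fail(12)=20 chase 'a': 20 ⇒ 21;  out=∅∪out(21)=∅
  fail(17) 'eacb': from fail(16)=7 chase 'b': 7→0 ⇒ 0;  out=∅∪out(0)=∅
  fail(22) 'ddae': from fail(21)=0 chase 'e': 0 ⇒ 8;  out={5}∪out(8)={5}
  fail(5) 'dccdc': from fail(4)=1 chase 'c': 1 ⇒ 2;  out=∅∪out(2)={1}
  fail(14) 'eddae': from fail(13)=21 chase 'e': 21 ⇒ 22;  out={3}∪out(22)={3,5}
  fail(18) 'eacbb': from fail(17)=0 chase 'b': 0 ⇒ 0;  out=∅∪out(0)=∅
  fail(6) 'dccdca': from fail(5)=2 chase 'a': 2→7→0 ⇒ 0;  out={0}∪out(0)={0}
  fail(19) 'eacbbc': from fail(18)=0 chase 'c': 0 ⇒ 7;  out={4}∪out(7)={1,4}

Text stream:
i=0 'd': node 0→1
i=1 'd': node 1→20
i=2 'c': node 20→2 ·f  ** P1@[2:2]
i=3 'c': node 2→3  ** P1@[3:3]
i=4 'd': node 3→4
i=5 'c': node 4→5  ** P1@[5:5]
i=6 'a': node 5→6  ** P0@[1:6]
i=7 'd': node 6→1 ·f
i=8 'd': node 1→20
i=9 'a': node 20→21
i=10 'e': node 21→22  ** P5@[7:10]
i=11 'b': node 22→0 ·f
i=12 'e': node 0→8
i=13 'a': node 8→15
i=14 'c': node 15→16  ** P1@[14:14]
i=15 'b': node 16→17
i=16 'b': node 17→18
i=17 'c': node 18→19  ** P1@[17:17],P4@[12:17]
i=18 'e': node 19→8 ·f
i=19 'd': node 8→11
i=20 'd': node 11→12
i=21 'a': node 12→13
i=22 'e': node 13→14  ** P3@[18:22],P5@[19:22]
i=23 'c': node 14→9 ·f  ** P1@[23:23]
i=24 'e': node 9→8 ·f
i=25 'd': node 8→11
i=26 'd': node 11→12
i=27 'a': node 12→13
i=28 'e': node 13→14  ** P3@[24:28],P5@[25:28]
i=29 'b': node 14→0 ·f
i=30 'd': node 0→1
i=31 'a': node 1→0 ·f
i=32 'c': node 0→7  ** P1@[32:32]
i=33 'e': node 7→8 ·f
i=34 'a': node 8→15

Result: [[2,1],[3,1],[5,1],[6,0],[10,5],[14,1],[17,1],[17,4],[22,3],[22,5],[23,1],[28,3],[28,5],[32,1]]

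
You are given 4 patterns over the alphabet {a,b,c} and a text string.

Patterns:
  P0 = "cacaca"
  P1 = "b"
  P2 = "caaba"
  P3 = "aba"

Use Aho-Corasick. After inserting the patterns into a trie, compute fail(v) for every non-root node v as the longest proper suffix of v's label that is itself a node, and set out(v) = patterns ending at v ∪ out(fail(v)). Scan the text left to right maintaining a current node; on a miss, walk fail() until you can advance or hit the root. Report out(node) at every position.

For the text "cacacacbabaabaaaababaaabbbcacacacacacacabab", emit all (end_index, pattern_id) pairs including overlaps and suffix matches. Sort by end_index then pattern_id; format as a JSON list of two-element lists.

Build:
Trie (insert patterns):
  n0 'ε': a→11 b→7 c→1
  n1 'c': a→2
  n2 'ca': a→8 c→3
  n3 'cac': a→4
  n4 'caca': c→5
  n5 'cacac': a→6
  n6 'cacaca': ·  ←P0
  n7 'b': ·  ←P1
  n8 'caa': b→9
  n9 'caab': a→10
  n10 'caaba': ·  ←P2
  n11 'a': b→12
  n12 'ab': a→13
  n13 'aba': ·  ←P3

Failure links (BFS by depth):
  fail(1) 'c': from fail(0)=0 chase 'c': 0 ⇒ 0;  out=∅∪out(0)=∅
  fail(7) 'b': from fail(0)=0 chase 'b': 0 ⇒ 0;  out={1}∪out(0)={1}
  fail(11) 'a': from fail(0)=0 chase 'a': 0 ⇒ 0;  out=∅∪out(0)=∅
  fail(2) 'ca': from fail(1)=0 chase 'a': 0 ⇒ 11;  out=∅∪out(11)=∅
  fail(12) 'ab': from fail(11)=0 chase 'b': 0 ⇒ 7;  out=∅∪out(7)={1}
  fail(3) 'cac': from fail(2)=11 chase 'c': 11→0 ⇒ 1;  out=∅∪out(1)=∅
  fail(8) 'caa': from fail(2)=11 chase 'a': 11→0 ⇒ 11;  out=∅∪out(11)=∅
  fail(13) 'aba': from fail(12)=7 chase 'a': 7→0 ⇒ 11;  out={3}∪out(11)={3}
  fail(4) 'caca': from fail(3)=1 chase 'a': 1 ⇒ 2;  out=∅∪out(2)=∅
  fail(9) 'caab': from fail(8)=11 chase 'b': 11 ⇒ 12;  out=∅∪out(12)={1}
  fail(5) 'cacac': from fail(4)=2 chase 'c': 2 ⇒ 3;  out=∅∪out(3)=∅
  fail(10) 'caaba': from fail(9)=12 chase 'a': 12 ⇒ 13;  out={2}∪out(13)={2,3}
  fail(6) 'cacaca': from fail(5)=3 chase 'a': 3 ⇒ 4;  out={0}∪out(4)={0}

Text stream:
[0] read 'c'  n0⇒n1
[1] read 'a'  n1⇒n2
[2] read 'c'  n2⇒n3
[3] read 'a'  n3⇒n4
[4] read 'c'  n4⇒n5
[5] read 'a'  n5⇒n6  → match P0@[0:5]
[6] read 'c'  n6⇒n5 (via fail)
[7] read 'b'  n5⇒n7 (via fail)  → match P1@[7:7]
[8] read 'a'  n7⇒n11 (via fail)
[9] read 'b'  n11⇒n12  → match P1@[9:9]
[10] read 'a'  n12⇒n13  → match P3@[8:10]
[11] read 'a'  n13⇒n11 (via fail)
[12] read 'b'  n11⇒n12  → match P1@[12:12]
[13] read 'a'  n12⇒n13  → match P3@[11:13]
[14] read 'a'  n13⇒n11 (via fail)
[15] read 'a'  n11⇒n11 (via fail)
[16] read 'a'  n11⇒n11 (via fail)
[17] read 'b'  n11⇒n12  → match P1@[17:17]
[18] read 'a'  n12⇒n13  → match P3@[16:18]
[19] read 'b'  n13⇒n12 (via fail)  → match P1@[19:19]
[20] read 'a'  n12⇒n13  → match P3@[18:20]
[21] read 'a'  n13⇒n11 (via fail)
[22] read 'a'  n11⇒n11 (via fail)
[23] read 'b'  n11⇒n12  → match P1@[23:23]
[24] read 'b'  n12⇒n7 (via fail)  → match P1@[24:24]
[25] read 'b'  n7⇒n7 (via fail)  → match P1@[25:25]
[26] read 'c'  n7⇒n1 (via fail)
[27] read 'a'  n1⇒n2
[28] read 'c'  n2⇒n3
[29] read 'a'  n3⇒n4
[30] read 'c'  n4⇒n5
[31] read 'a'  n5⇒n6  → match P0@[26:31]
[32] read 'c'  n6⇒n5 (via fail)
[33] read 'a'  n5⇒n6  → match P0@[28:33]
[34] read 'c'  n6⇒n5 (via fail)
[35] read 'a'  n5⇒n6  → match P0@[30:35]
[36] read 'c'  n6⇒n5 (via fail)
[37] read 'a'  n5⇒n6  → match P0@[32:37]
[38] read 'c'  n6⇒n5 (via fail)
[39] read 'a'  n5⇒n6  → match P0@[34:39]
[40] read 'b'  n6⇒n12 (via fail)  → match P1@[40:40]
[41] read 'a'  n12⇒n13  → match P3@[39:41]
[42] read 'b'  n13⇒n12 (via fail)  → match P1@[42:42]

All matches (sorted): [[5,0],[7,1],[9,1],[10,3],[12,1],[13,3],[17,1],[18,3],[19,1],[20,3],[23,1],[24,1],[25,1],[31,0],[33,0],[35,0],[37,0],[39,0],[40,1],[41,3],[42,1]]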